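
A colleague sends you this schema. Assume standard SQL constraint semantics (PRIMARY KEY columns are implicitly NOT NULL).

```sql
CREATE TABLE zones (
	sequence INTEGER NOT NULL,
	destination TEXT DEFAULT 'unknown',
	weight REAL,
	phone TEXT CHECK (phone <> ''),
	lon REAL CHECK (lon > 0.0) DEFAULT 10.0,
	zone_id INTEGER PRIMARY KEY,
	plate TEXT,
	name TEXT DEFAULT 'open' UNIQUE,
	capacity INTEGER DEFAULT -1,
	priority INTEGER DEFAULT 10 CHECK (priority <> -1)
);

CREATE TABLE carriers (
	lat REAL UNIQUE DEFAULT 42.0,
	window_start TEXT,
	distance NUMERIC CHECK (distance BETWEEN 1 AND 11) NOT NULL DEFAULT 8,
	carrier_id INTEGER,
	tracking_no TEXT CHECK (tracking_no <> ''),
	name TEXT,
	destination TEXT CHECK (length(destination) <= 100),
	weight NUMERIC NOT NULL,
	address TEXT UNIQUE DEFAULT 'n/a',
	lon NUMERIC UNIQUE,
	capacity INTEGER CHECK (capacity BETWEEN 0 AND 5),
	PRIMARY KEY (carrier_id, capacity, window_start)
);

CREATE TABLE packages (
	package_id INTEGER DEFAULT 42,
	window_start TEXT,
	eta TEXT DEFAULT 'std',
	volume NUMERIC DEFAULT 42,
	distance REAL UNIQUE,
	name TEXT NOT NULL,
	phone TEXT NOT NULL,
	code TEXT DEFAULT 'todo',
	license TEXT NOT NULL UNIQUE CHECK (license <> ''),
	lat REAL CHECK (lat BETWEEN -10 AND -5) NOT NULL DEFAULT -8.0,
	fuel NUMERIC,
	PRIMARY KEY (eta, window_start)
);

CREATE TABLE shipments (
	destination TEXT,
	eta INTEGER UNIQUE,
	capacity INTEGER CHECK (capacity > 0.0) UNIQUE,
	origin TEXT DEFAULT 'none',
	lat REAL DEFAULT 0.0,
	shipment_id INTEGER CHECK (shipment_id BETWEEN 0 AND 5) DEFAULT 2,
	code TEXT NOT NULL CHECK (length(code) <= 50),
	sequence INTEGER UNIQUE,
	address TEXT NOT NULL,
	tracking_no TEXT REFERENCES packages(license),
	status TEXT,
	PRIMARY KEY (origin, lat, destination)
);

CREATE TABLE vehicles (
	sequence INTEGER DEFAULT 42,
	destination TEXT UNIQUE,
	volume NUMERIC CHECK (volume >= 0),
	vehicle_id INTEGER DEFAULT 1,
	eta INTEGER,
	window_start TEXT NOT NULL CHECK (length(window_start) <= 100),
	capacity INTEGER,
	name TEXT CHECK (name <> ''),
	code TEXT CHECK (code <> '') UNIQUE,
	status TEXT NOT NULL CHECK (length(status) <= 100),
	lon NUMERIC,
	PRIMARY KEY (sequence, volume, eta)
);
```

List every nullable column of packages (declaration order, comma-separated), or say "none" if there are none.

- package_id: DEFAULT only fills an omitted column; an explicit NULL is still allowed → nullable.
- window_start: part of the PRIMARY KEY, which implies NOT NULL → not nullable.
- eta: part of the PRIMARY KEY, which implies NOT NULL → not nullable.
- volume: DEFAULT only fills an omitted column; an explicit NULL is still allowed → nullable.
- distance: UNIQUE does not imply NOT NULL → nullable.
- name: declared NOT NULL → not nullable.
- phone: declared NOT NULL → not nullable.
- code: DEFAULT only fills an omitted column; an explicit NULL is still allowed → nullable.
- license: declared NOT NULL → not nullable.
- lat: declared NOT NULL → not nullable.
- fuel: no NOT NULL constraint applies → nullable.

package_id, volume, distance, code, fuel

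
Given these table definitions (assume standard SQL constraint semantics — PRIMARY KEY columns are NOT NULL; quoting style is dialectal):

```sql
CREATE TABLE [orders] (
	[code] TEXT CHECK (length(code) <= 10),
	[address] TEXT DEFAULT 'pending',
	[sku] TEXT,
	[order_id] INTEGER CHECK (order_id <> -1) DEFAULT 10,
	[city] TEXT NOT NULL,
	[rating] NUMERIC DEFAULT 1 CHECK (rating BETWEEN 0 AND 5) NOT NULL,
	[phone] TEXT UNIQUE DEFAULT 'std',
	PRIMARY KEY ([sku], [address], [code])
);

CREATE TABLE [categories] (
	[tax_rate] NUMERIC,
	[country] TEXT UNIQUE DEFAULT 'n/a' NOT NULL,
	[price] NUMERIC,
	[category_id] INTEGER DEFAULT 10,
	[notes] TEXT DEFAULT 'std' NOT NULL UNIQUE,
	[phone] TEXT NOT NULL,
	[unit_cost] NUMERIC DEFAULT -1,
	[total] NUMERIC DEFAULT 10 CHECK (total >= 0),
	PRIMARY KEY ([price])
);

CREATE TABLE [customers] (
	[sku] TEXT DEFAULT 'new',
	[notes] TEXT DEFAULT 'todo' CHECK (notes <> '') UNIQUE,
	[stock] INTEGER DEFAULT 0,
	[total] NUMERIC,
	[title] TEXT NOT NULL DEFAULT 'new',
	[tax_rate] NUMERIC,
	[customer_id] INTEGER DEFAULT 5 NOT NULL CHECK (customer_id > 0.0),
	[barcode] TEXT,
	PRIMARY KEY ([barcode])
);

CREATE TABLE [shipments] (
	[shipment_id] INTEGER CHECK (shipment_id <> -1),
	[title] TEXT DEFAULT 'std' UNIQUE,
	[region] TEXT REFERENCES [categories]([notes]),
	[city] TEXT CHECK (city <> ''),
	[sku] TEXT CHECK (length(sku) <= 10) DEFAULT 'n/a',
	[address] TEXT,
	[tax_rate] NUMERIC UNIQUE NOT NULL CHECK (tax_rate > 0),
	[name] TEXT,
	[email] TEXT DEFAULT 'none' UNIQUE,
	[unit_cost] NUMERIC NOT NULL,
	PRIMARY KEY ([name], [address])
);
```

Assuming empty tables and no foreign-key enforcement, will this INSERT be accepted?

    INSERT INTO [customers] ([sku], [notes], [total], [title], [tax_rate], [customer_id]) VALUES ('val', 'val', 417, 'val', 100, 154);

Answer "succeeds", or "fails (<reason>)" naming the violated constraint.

fails (NOT NULL on barcode)

barcode is omitted from the column list and has no DEFAULT, so it would receive NULL.
But barcode is part of the PRIMARY KEY (implied NOT NULL).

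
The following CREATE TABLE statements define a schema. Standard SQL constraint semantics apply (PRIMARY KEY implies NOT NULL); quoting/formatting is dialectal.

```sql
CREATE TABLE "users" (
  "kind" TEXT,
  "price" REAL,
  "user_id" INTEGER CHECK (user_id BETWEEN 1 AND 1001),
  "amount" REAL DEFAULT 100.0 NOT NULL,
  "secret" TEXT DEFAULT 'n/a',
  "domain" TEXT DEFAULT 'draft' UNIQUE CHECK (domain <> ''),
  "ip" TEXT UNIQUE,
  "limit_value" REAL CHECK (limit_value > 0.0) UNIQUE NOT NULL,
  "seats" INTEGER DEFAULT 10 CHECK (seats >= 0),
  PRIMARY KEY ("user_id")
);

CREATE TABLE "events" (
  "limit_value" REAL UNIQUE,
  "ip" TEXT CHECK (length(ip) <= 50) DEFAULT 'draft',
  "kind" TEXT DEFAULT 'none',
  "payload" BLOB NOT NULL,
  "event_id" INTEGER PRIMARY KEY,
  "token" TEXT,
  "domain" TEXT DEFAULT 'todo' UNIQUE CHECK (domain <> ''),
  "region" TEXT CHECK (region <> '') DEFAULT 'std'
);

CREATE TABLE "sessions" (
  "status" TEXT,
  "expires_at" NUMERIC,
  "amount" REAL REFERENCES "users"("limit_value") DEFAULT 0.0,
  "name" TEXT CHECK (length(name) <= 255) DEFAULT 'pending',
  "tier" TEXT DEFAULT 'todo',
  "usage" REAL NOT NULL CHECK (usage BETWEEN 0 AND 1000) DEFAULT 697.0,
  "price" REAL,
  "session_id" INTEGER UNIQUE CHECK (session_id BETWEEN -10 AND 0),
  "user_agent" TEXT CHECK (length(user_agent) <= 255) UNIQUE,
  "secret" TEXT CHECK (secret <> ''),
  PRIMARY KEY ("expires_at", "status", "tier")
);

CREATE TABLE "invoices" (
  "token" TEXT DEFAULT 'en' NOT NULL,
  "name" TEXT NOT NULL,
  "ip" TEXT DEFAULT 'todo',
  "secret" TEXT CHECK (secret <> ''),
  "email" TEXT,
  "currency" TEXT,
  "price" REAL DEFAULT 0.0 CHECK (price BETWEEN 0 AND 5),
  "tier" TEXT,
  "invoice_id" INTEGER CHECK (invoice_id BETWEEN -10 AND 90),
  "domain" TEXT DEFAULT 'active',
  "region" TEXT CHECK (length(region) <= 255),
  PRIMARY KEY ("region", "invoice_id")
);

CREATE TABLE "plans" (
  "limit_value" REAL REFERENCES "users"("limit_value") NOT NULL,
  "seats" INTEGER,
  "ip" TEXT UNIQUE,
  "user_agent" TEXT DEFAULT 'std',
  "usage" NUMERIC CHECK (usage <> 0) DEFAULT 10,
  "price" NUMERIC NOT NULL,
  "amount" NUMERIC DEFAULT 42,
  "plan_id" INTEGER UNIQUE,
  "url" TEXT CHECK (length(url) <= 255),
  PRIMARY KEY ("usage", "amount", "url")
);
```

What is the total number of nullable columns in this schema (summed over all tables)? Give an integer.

users: 6 nullable (kind, price, secret, domain, ip, seats — PK (user_id) and explicit NOT NULL columns excluded).
events: 6 nullable (limit_value, ip, kind, token, domain, region — PK (event_id) and explicit NOT NULL columns excluded).
sessions: 6 nullable (amount, name, price, session_id, user_agent, secret — PK (expires_at, status, tier) and explicit NOT NULL columns excluded).
invoices: 7 nullable (ip, secret, email, currency, price, tier, domain — PK (region, invoice_id) and explicit NOT NULL columns excluded).
plans: 4 nullable (seats, ip, user_agent, plan_id — PK (usage, amount, url) and explicit NOT NULL columns excluded).
Total: 6 + 6 + 6 + 7 + 4 = 29.

29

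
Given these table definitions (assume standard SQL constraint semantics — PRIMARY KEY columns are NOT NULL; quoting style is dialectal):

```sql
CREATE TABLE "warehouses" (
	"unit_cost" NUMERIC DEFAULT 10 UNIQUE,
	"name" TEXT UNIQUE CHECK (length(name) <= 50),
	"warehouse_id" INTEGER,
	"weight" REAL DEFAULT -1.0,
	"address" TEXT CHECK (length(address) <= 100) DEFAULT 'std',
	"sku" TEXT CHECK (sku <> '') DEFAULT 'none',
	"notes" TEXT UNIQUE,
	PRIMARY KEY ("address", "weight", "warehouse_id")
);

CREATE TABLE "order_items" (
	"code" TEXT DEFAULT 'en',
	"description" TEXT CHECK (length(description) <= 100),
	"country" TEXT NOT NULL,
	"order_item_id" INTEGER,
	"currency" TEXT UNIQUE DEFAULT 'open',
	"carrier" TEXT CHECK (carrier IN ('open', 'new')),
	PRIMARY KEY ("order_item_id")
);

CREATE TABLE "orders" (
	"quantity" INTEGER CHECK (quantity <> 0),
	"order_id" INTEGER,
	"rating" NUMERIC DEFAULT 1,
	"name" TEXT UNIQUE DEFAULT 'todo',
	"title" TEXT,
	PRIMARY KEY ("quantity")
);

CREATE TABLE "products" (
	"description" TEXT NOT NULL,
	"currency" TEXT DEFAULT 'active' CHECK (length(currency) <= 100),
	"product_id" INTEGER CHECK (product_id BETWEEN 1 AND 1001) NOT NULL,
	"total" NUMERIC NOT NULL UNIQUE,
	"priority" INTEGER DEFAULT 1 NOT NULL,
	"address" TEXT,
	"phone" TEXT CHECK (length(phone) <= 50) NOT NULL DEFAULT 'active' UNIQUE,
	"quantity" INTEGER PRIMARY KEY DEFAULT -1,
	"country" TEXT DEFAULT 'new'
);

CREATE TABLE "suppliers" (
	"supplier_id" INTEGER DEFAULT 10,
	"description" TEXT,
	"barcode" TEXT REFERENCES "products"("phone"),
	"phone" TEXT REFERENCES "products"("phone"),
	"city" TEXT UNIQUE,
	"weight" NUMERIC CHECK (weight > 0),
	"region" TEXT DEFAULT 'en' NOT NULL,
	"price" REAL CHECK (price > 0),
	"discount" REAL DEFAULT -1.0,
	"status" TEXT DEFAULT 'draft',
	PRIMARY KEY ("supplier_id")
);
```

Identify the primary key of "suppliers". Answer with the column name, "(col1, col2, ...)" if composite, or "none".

supplier_id

supplier_id is declared PRIMARY KEY as a table-level PRIMARY KEY clause.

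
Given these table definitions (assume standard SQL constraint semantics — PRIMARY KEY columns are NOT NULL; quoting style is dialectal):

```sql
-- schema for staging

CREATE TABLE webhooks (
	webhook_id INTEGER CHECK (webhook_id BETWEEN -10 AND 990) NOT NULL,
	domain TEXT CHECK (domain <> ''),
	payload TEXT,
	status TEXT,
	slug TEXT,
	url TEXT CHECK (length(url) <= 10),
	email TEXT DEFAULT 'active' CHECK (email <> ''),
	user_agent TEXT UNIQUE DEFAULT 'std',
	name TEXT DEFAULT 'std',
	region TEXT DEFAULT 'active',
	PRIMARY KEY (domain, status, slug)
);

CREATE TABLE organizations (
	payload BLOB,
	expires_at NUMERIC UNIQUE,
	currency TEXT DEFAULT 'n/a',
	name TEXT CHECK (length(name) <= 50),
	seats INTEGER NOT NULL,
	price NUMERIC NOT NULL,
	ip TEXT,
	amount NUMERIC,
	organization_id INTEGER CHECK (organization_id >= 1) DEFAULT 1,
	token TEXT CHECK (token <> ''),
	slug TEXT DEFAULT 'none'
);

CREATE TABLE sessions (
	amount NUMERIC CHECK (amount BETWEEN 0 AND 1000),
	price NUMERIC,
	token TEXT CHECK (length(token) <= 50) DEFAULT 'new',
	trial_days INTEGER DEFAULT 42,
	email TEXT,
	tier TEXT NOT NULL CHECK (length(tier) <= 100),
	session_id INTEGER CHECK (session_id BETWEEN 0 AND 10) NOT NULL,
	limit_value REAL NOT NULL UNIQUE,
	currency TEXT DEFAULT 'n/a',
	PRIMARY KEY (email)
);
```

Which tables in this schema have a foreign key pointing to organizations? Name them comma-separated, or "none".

none

No REFERENCES clause anywhere in the schema names organizations.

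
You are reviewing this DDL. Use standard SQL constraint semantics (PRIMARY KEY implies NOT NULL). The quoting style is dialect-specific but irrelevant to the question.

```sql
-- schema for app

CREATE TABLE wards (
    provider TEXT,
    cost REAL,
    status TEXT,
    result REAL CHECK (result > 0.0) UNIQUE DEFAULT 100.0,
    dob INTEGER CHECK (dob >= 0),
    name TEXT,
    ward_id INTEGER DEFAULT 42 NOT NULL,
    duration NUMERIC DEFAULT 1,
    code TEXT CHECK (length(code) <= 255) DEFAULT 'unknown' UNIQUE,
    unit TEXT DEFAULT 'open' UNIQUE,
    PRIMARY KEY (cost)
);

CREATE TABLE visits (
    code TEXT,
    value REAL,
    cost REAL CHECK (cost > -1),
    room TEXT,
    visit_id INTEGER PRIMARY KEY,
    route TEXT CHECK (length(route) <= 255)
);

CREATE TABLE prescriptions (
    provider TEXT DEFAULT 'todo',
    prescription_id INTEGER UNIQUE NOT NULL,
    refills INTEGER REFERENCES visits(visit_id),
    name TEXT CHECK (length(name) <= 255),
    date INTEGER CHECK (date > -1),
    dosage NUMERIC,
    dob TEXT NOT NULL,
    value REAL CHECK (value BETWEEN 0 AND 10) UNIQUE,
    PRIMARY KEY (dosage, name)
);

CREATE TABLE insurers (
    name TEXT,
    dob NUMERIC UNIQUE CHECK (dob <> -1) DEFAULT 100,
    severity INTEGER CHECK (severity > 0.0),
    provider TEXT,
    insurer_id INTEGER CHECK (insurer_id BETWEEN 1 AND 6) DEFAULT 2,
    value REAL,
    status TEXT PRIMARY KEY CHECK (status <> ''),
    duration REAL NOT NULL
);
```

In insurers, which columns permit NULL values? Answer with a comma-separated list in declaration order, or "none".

name, dob, severity, provider, insurer_id, value

- name: no NOT NULL constraint applies → nullable.
- dob: CHECK does not forbid NULL (a CHECK constraint passes when its expression is NULL) → nullable.
- severity: CHECK does not forbid NULL (a CHECK constraint passes when its expression is NULL) → nullable.
- provider: no NOT NULL constraint applies → nullable.
- insurer_id: CHECK does not forbid NULL (a CHECK constraint passes when its expression is NULL) → nullable.
- value: no NOT NULL constraint applies → nullable.
- status: part of the PRIMARY KEY, which implies NOT NULL → not nullable.
- duration: declared NOT NULL → not nullable.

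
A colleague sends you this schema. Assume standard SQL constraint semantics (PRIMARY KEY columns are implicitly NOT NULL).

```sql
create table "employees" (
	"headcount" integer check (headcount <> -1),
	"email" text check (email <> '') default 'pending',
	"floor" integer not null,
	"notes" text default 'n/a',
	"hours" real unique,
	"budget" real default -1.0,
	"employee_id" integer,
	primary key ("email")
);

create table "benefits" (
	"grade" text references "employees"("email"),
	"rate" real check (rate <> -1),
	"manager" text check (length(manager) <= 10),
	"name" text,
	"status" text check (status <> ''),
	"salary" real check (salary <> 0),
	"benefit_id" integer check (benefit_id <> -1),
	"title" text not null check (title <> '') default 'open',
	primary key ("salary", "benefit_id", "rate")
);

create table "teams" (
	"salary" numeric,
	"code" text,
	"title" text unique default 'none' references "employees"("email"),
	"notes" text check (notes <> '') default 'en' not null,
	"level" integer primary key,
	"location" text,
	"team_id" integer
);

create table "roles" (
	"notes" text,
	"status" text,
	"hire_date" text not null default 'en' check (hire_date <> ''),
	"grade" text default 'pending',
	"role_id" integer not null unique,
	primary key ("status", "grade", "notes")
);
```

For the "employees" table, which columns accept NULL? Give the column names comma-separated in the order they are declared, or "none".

- headcount: CHECK does not forbid NULL (a CHECK constraint passes when its expression is NULL) → nullable.
- email: part of the PRIMARY KEY, which implies NOT NULL → not nullable.
- floor: declared NOT NULL → not nullable.
- notes: DEFAULT only fills an omitted column; an explicit NULL is still allowed → nullable.
- hours: UNIQUE does not imply NOT NULL → nullable.
- budget: DEFAULT only fills an omitted column; an explicit NULL is still allowed → nullable.
- employee_id: no NOT NULL constraint applies → nullable.

headcount, notes, hours, budget, employee_id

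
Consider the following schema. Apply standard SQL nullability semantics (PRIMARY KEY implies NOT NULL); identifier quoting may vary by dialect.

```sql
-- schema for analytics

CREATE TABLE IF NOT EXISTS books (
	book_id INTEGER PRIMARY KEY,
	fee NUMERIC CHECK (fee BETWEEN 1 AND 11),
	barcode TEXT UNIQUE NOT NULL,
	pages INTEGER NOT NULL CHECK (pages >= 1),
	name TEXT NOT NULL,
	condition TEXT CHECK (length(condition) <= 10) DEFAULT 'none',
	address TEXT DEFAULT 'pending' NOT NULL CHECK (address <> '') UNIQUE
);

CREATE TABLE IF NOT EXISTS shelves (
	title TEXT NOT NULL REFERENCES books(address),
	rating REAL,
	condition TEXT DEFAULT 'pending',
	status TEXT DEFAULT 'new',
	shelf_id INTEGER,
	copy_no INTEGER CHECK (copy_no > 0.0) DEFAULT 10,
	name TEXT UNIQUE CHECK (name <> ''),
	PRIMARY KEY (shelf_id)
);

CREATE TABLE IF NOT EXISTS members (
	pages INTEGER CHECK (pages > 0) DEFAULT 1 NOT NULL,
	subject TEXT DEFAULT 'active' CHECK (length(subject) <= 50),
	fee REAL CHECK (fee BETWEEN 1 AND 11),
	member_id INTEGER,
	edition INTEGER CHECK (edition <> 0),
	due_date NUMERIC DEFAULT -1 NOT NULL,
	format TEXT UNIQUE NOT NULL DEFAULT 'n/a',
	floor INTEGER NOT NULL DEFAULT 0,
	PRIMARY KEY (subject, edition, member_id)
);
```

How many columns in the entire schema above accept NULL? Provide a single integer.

8

books: 2 nullable (fee, condition — PK (book_id) and explicit NOT NULL columns excluded).
shelves: 5 nullable (rating, condition, status, copy_no, name — PK (shelf_id) and explicit NOT NULL columns excluded).
members: 1 nullable (fee — PK (subject, edition, member_id) and explicit NOT NULL columns excluded).
Total: 2 + 5 + 1 = 8.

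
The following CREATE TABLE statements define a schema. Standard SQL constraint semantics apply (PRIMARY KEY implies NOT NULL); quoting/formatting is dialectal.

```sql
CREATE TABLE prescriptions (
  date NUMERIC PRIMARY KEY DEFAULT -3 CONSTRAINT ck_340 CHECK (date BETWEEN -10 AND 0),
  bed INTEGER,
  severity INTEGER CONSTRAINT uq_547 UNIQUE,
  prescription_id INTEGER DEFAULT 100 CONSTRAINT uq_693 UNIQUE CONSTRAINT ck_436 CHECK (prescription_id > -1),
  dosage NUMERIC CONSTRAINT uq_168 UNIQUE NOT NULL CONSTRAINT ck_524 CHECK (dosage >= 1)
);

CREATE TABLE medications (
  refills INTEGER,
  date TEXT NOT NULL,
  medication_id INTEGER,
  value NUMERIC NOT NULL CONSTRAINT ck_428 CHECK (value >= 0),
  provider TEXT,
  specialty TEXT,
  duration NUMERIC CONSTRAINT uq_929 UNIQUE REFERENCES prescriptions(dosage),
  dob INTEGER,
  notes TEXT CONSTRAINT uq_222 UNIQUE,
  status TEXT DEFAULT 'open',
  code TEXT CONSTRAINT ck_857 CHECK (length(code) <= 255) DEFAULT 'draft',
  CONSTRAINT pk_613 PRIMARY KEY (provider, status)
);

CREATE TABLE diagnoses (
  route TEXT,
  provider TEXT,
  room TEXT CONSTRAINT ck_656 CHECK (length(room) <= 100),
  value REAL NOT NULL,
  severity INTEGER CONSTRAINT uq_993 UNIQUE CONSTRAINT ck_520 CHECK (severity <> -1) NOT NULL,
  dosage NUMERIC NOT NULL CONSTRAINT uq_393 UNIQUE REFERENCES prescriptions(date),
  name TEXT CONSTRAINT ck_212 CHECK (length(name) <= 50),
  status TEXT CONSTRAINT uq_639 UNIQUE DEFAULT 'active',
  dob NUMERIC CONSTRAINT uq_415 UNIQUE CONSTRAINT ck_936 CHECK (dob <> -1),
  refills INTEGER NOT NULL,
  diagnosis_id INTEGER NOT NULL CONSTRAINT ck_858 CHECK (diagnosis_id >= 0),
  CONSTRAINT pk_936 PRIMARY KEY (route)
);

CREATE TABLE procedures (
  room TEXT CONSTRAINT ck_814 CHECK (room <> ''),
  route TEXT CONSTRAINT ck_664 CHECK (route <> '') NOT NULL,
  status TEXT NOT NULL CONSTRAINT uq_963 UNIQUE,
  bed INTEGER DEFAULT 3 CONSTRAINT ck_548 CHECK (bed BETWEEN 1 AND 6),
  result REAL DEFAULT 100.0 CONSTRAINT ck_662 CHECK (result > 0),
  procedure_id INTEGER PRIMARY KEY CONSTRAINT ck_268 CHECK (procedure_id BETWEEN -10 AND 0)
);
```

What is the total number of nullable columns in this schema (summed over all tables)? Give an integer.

prescriptions: 3 nullable (bed, severity, prescription_id — PK (date) and explicit NOT NULL columns excluded).
medications: 7 nullable (refills, medication_id, specialty, duration, dob, notes, code — PK (provider, status) and explicit NOT NULL columns excluded).
diagnoses: 5 nullable (provider, room, name, status, dob — PK (route) and explicit NOT NULL columns excluded).
procedures: 3 nullable (room, bed, result — PK (procedure_id) and explicit NOT NULL columns excluded).
Total: 3 + 7 + 5 + 3 = 18.

18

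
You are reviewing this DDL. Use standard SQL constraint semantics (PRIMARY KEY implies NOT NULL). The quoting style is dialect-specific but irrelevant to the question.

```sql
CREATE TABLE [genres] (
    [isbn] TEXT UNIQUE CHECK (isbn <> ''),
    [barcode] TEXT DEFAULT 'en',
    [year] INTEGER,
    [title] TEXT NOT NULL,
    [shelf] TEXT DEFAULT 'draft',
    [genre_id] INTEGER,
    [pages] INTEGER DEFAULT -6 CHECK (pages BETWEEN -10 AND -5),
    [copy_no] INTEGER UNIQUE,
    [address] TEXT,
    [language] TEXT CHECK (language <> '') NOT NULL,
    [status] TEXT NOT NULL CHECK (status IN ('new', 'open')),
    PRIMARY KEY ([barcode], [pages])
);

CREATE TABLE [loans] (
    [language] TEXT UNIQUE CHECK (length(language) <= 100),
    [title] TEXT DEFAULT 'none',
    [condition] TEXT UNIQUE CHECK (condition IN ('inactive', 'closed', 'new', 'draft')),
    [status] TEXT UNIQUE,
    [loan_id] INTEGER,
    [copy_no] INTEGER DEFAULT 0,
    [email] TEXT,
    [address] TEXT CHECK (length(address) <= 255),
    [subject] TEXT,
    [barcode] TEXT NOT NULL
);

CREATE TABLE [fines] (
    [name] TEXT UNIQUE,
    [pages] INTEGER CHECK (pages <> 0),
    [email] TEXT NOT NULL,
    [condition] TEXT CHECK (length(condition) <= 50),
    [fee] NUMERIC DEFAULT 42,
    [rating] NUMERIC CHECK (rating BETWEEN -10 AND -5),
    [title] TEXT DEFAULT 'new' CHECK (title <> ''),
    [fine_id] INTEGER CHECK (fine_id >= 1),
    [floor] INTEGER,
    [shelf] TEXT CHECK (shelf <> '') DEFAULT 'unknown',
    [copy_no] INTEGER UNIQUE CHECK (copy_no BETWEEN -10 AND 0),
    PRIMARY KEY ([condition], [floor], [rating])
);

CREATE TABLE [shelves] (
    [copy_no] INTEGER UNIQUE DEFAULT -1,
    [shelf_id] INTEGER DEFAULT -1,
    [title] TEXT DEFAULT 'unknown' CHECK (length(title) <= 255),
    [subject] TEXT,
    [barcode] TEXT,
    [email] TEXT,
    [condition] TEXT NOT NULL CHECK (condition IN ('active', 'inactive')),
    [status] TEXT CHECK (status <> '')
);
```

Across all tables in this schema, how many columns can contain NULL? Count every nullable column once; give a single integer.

genres: 6 nullable (isbn, year, shelf, genre_id, copy_no, address — PK (barcode, pages) and explicit NOT NULL columns excluded).
loans: 9 nullable (language, title, condition, status, loan_id, copy_no, email, address, subject — PK none and explicit NOT NULL columns excluded).
fines: 7 nullable (name, pages, fee, title, fine_id, shelf, copy_no — PK (condition, floor, rating) and explicit NOT NULL columns excluded).
shelves: 7 nullable (copy_no, shelf_id, title, subject, barcode, email, status — PK none and explicit NOT NULL columns excluded).
Total: 6 + 9 + 7 + 7 = 29.

29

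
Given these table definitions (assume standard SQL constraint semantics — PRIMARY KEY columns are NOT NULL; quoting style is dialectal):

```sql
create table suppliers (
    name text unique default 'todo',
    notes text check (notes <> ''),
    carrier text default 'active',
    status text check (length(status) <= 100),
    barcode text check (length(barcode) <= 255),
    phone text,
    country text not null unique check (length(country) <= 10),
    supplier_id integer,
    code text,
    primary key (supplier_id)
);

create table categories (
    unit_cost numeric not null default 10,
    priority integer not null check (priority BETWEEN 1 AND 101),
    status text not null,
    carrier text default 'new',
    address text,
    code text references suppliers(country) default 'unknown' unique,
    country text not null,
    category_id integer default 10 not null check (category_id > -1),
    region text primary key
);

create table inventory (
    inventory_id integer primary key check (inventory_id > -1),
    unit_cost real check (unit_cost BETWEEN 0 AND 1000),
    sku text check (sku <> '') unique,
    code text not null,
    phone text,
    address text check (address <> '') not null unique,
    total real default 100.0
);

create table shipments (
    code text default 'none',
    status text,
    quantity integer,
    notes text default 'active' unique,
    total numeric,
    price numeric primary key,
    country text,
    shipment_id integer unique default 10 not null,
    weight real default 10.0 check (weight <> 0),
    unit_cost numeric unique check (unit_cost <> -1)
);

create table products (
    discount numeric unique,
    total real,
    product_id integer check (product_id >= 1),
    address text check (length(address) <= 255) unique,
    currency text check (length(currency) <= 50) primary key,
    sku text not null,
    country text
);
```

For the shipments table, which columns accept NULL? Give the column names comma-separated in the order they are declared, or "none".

code, status, quantity, notes, total, country, weight, unit_cost

- code: DEFAULT only fills an omitted column; an explicit NULL is still allowed → nullable.
- status: no NOT NULL constraint applies → nullable.
- quantity: no NOT NULL constraint applies → nullable.
- notes: UNIQUE does not imply NOT NULL → nullable.
- total: no NOT NULL constraint applies → nullable.
- price: part of the PRIMARY KEY, which implies NOT NULL → not nullable.
- country: no NOT NULL constraint applies → nullable.
- shipment_id: declared NOT NULL → not nullable.
- weight: CHECK does not forbid NULL (a CHECK constraint passes when its expression is NULL) → nullable.
- unit_cost: CHECK does not forbid NULL (a CHECK constraint passes when its expression is NULL) → nullable.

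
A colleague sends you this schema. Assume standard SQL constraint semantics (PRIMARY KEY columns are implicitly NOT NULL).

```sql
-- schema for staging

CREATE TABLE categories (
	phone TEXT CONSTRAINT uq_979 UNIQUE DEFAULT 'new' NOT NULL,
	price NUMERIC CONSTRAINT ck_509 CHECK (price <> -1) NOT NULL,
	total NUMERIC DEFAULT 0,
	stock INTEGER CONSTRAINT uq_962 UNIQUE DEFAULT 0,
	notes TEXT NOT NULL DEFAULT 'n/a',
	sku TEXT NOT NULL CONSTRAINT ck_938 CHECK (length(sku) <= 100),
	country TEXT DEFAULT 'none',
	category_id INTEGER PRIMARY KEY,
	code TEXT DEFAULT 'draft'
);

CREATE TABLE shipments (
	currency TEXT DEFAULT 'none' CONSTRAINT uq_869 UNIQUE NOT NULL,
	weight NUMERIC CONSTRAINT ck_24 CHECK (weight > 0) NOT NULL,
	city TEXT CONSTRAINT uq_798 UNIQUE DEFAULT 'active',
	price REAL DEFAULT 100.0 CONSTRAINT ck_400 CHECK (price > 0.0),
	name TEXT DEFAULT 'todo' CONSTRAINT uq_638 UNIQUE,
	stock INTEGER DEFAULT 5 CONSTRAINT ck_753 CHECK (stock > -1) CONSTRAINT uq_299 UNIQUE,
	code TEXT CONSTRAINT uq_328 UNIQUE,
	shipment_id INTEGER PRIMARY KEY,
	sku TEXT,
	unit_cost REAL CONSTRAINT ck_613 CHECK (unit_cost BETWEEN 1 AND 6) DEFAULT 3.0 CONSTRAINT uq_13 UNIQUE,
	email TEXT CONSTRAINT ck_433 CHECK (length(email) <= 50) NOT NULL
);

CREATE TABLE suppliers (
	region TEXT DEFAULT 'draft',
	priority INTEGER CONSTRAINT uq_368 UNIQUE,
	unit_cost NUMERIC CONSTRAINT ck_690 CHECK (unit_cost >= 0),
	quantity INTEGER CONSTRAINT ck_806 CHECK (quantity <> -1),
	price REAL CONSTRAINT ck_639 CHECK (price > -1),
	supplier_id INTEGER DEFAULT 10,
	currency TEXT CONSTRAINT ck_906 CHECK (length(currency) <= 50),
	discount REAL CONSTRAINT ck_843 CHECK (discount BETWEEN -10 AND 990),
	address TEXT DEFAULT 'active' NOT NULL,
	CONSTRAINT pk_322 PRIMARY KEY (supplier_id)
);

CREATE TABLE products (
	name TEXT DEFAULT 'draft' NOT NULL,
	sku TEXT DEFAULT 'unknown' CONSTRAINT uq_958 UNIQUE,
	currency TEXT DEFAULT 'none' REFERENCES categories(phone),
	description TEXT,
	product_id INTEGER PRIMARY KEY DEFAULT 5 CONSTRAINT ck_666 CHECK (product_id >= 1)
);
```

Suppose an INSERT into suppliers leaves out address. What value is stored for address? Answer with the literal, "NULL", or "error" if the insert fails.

address has an explicit DEFAULT 'active'.
When the column is omitted from an INSERT, that default is used.

'active'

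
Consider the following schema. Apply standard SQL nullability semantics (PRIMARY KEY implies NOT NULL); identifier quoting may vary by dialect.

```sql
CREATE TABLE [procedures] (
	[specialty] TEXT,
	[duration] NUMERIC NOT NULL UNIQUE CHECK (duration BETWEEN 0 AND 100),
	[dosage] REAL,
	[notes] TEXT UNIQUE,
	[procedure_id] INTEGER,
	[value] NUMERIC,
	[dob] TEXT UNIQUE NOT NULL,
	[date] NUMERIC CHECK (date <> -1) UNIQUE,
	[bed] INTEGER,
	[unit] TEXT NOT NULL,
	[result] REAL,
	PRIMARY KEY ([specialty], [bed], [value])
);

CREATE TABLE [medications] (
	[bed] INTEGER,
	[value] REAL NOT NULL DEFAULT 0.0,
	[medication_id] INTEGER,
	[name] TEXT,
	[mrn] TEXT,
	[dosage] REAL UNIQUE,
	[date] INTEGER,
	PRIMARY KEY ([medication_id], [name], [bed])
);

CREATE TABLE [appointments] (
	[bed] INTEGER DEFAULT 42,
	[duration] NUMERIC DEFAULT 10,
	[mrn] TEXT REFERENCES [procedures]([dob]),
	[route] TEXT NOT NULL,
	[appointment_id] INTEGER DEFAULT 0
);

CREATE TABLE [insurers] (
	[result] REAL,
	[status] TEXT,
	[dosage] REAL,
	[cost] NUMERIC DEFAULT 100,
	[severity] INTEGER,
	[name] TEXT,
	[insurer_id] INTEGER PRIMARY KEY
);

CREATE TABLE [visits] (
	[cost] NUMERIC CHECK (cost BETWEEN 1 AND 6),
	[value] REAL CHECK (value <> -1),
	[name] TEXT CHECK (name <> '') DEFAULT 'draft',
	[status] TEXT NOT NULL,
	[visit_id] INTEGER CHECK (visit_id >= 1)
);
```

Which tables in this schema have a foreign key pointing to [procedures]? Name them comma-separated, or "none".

appointments

- appointments.mrn references procedures(dob).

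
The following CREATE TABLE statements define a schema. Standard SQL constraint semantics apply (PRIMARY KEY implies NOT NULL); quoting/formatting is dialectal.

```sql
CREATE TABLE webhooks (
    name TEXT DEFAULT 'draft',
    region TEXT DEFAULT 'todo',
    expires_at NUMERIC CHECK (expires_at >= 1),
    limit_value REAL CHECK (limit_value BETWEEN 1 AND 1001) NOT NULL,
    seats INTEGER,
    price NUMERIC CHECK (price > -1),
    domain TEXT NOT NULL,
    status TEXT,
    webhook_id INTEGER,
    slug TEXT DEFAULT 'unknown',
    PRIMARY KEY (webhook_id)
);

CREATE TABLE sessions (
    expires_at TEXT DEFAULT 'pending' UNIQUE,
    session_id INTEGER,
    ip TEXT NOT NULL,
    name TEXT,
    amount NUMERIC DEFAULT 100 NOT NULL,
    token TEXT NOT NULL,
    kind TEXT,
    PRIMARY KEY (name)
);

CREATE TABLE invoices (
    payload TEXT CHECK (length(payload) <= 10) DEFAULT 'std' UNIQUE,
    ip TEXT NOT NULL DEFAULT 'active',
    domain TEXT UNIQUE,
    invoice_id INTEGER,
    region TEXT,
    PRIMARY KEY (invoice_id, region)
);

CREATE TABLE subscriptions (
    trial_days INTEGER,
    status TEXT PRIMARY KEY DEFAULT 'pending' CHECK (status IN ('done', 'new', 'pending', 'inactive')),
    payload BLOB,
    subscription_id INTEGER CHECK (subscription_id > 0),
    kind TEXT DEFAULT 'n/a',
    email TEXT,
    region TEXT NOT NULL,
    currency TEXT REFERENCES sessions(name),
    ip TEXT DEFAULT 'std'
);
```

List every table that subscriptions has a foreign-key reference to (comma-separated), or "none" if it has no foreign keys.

sessions

- currency REFERENCES sessions(name).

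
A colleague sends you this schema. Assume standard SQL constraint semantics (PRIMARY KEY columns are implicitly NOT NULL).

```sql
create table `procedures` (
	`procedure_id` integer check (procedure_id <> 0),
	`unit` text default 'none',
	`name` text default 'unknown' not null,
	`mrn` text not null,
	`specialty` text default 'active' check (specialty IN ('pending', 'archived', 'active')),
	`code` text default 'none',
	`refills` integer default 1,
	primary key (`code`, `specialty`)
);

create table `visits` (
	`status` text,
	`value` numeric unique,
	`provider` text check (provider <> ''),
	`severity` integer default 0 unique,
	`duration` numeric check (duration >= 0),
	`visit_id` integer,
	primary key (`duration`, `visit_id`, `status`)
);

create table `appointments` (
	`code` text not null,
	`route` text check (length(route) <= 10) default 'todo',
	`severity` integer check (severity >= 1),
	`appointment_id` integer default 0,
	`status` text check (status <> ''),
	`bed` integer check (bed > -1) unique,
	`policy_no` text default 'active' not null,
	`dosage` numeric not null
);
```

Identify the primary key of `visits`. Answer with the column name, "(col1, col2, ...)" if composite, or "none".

(duration, visit_id, status)

A table-level PRIMARY KEY clause names 3 columns: duration, visit_id, status.
This is a composite key — the combination is unique, not each column individually.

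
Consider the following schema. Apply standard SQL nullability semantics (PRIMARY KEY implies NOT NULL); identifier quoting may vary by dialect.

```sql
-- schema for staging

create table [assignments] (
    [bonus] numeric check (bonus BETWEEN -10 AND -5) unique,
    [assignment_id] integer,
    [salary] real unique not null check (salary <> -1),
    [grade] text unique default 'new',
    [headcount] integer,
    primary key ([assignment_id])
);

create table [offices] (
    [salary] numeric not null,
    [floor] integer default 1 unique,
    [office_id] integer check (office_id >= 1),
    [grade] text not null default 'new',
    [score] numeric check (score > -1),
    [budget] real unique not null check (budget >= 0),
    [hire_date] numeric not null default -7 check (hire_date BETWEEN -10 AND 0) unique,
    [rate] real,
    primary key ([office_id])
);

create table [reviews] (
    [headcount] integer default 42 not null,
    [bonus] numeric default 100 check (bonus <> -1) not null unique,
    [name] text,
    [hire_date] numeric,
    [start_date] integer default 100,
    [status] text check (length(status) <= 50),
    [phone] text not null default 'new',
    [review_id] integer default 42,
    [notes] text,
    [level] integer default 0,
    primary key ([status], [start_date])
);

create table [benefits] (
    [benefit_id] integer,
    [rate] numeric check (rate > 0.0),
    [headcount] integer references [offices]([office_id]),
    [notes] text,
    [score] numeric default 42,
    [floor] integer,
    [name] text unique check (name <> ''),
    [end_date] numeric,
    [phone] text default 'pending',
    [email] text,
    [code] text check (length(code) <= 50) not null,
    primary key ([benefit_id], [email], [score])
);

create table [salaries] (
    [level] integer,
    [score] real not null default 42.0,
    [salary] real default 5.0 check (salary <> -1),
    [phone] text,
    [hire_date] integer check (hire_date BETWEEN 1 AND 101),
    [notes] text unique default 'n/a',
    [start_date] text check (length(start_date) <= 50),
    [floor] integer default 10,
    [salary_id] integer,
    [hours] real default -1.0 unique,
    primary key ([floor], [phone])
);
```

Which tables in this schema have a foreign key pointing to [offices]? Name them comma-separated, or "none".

benefits

- benefits.headcount references offices(office_id).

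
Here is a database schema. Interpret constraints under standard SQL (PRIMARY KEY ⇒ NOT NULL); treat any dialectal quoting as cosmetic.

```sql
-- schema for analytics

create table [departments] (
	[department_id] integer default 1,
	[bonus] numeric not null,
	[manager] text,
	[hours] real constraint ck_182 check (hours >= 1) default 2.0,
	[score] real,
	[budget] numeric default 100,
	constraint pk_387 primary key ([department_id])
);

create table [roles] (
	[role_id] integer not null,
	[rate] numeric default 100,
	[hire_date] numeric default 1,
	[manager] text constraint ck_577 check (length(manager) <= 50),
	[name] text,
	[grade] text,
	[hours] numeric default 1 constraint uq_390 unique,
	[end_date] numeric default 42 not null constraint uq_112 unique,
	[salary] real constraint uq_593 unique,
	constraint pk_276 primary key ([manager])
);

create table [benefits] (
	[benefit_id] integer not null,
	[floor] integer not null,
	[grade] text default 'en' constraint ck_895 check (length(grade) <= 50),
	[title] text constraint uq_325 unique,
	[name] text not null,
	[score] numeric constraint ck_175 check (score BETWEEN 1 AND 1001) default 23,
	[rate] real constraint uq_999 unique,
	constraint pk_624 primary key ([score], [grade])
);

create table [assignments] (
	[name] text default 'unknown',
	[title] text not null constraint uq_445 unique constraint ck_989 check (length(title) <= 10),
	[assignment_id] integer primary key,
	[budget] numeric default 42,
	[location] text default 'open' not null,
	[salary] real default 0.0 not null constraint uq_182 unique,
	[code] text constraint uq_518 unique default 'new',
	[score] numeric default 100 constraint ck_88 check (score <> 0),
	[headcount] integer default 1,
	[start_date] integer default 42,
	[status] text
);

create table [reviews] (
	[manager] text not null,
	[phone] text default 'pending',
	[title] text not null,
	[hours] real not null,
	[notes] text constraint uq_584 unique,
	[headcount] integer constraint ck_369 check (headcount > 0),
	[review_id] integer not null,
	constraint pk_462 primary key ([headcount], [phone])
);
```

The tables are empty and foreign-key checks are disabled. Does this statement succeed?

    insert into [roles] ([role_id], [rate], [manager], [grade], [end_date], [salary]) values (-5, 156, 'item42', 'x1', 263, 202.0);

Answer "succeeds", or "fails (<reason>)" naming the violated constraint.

succeeds

NOT NULL columns: end_date is supplied; manager is supplied; role_id is supplied.
CHECK constraints: 'item42' satisfies (length(manager) <= 50).
No constraint is violated.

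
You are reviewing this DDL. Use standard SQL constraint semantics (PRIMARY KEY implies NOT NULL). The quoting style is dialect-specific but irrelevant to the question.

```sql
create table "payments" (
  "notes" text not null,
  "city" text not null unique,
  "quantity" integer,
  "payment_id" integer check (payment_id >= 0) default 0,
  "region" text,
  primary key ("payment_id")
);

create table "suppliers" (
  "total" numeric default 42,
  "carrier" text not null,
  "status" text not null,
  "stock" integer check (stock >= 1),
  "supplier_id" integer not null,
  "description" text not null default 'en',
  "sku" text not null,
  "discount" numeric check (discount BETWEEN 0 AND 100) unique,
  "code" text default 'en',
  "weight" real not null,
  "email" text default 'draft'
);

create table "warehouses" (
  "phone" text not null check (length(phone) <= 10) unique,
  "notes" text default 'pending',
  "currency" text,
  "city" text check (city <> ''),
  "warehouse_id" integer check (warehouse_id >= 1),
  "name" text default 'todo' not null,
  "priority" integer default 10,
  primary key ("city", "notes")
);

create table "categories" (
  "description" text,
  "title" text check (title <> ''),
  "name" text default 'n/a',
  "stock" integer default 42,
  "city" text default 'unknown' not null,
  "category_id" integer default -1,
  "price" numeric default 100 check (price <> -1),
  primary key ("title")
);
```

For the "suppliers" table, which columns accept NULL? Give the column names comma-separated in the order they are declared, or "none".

- total: DEFAULT only fills an omitted column; an explicit NULL is still allowed → nullable.
- carrier: declared NOT NULL → not nullable.
- status: declared NOT NULL → not nullable.
- stock: CHECK does not forbid NULL (a CHECK constraint passes when its expression is NULL) → nullable.
- supplier_id: declared NOT NULL → not nullable.
- description: declared NOT NULL → not nullable.
- sku: declared NOT NULL → not nullable.
- discount: CHECK does not forbid NULL (a CHECK constraint passes when its expression is NULL) → nullable.
- code: DEFAULT only fills an omitted column; an explicit NULL is still allowed → nullable.
- weight: declared NOT NULL → not nullable.
- email: DEFAULT only fills an omitted column; an explicit NULL is still allowed → nullable.

total, stock, discount, code, email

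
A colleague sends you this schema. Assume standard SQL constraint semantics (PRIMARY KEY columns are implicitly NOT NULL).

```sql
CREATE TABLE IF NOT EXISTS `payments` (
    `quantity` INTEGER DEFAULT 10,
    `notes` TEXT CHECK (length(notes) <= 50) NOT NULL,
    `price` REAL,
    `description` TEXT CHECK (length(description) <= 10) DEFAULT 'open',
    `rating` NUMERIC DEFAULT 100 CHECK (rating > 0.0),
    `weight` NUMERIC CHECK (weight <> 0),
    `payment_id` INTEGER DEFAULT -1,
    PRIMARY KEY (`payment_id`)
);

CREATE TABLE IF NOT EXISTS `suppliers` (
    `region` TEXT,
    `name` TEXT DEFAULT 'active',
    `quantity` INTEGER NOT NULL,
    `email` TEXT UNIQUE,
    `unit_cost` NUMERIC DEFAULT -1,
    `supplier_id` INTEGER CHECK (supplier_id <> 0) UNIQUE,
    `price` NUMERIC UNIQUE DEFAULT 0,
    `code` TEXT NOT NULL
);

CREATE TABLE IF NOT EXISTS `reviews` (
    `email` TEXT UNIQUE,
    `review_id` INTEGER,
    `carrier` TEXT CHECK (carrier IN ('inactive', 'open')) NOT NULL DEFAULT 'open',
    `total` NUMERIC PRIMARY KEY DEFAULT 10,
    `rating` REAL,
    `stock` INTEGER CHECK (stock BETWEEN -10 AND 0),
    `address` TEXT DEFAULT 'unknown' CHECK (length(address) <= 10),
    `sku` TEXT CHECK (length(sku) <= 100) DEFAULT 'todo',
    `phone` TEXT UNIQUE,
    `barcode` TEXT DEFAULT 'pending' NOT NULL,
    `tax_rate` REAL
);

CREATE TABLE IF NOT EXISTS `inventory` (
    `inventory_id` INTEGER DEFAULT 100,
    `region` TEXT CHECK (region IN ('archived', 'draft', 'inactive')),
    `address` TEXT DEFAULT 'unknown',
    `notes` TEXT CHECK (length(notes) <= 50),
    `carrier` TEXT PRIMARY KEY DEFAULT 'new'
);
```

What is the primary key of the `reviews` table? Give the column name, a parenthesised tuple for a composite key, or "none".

total is declared PRIMARY KEY inline on the column.

total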